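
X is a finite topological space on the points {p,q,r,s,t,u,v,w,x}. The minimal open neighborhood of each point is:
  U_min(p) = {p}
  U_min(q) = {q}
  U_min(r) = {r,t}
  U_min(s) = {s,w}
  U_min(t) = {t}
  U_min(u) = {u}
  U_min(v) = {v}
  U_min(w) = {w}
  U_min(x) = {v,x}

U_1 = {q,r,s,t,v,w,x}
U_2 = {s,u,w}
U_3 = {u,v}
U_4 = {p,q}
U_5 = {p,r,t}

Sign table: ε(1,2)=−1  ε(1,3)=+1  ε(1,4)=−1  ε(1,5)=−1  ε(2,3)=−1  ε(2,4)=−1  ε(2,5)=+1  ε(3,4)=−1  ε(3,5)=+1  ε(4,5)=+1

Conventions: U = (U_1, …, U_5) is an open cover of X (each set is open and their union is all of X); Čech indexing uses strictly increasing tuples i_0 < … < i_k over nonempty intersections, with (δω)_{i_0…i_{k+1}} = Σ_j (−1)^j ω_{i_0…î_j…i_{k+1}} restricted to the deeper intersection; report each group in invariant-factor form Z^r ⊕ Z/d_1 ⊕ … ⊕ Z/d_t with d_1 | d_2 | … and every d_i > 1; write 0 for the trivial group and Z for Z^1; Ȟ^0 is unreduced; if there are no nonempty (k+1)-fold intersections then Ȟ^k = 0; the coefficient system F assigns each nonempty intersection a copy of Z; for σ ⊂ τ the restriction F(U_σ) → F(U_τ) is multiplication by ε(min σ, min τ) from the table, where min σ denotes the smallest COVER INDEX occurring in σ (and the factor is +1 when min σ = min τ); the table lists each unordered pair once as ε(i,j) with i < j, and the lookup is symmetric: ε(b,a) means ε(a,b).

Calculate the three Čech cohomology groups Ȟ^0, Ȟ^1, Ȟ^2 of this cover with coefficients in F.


nonempty intersections:
  U12={s,w} U13={v} U14={q} U15={r,t} U23={u} U45={p}
C dims 5,6; δ0: rk 4, SNF 1^4
Ȟ^0: (5−4)−0=1 ⇒ Z
Ȟ^1: (6−0)−4=2 ⇒ Z^2
Ȟ^2: (0−0)−0=0 ⇒ 0

Ȟ^0(U;F) ≅ Z, Ȟ^1(U;F) ≅ Z^2, Ȟ^2(U;F) ≅ 0


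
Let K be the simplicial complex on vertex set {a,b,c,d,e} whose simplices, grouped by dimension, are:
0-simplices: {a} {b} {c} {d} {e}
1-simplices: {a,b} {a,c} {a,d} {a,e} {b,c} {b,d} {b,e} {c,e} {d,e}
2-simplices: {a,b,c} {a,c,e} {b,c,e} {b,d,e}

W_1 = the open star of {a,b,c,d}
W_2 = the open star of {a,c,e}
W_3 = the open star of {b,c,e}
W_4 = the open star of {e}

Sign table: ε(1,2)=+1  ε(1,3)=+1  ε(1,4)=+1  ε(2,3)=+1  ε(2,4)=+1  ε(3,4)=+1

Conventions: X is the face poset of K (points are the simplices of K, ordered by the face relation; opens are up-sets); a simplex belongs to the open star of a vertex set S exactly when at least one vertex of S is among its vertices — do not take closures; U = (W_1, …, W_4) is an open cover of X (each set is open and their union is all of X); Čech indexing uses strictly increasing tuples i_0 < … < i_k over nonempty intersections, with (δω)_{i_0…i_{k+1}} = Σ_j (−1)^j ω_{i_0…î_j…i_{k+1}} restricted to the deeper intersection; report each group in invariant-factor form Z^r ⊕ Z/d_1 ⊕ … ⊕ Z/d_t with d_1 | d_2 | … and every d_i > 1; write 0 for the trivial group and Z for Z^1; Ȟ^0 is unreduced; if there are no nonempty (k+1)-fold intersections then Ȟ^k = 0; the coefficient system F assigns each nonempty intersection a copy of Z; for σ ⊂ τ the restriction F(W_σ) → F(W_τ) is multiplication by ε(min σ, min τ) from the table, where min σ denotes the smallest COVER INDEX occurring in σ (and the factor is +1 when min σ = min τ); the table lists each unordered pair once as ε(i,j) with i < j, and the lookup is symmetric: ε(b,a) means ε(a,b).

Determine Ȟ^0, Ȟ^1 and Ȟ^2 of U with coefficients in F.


Ȟ^0 = Z, Ȟ^1 = 0 and Ȟ^2 = 0

nerve simplices:
  W1={{a},{b},{c},{d},{a,b},{a,c},{a,d},{a,e},{b,c},{b,d},{b,e},{c,e},{d,e},{a,b,c},{a,c,e},{b,c,e},{b,d,e}} W2={{a},{c},{e},{a,b},{a,c},{a,d},{a,e},{b,c},{b,e},{c,e},{d,e},{a,b,c},{a,c,e},{b,c,e},{b,d,e}} W3={{b},{c},{e},{a,b},{a,c},{a,e},{b,c},{b,d},{b,e},{c,e},{d,e},{a,b,c},{a,c,e},{b,c,e},{b,d,e}} W4={{e},{a,e},{b,e},{c,e},{d,e},{a,c,e},{b,c,e},{b,d,e}}
  W12={{a},{c},{a,b},{a,c},{a,d},{a,e},{b,c},{b,e},{c,e},{d,e},{a,b,c},{a,c,e},{b,c,e},{b,d,e}} W13={{b},{c},{a,b},{a,c},{a,e},{b,c},{b,d},{b,e},{c,e},{d,e},{a,b,c},{a,c,e},{b,c,e},{b,d,e}} W14={{a,e},{b,e},{c,e},{d,e},{a,c,e},{b,c,e},{b,d,e}} W23={{c},{e},{a,b},{a,c},{a,e},{b,c},{b,e},{c,e},{d,e},{a,b,c},{a,c,e},{b,c,e},{b,d,e}} W24={{e},{a,e},{b,e},{c,e},{d,e},{a,c,e},{b,c,e},{b,d,e}} W34={{e},{a,e},{b,e},{c,e},{d,e},{a,c,e},{b,c,e},{b,d,e}}
  W123={{c},{a,b},{a,c},{a,e},{b,c},{b,e},{c,e},{d,e},{a,b,c},{a,c,e},{b,c,e},{b,d,e}} W124={{a,e},{b,e},{c,e},{d,e},{a,c,e},{b,c,e},{b,d,e}} W134={{a,e},{b,e},{c,e},{d,e},{a,c,e},{b,c,e},{b,d,e}} W234={{e},{a,e},{b,e},{c,e},{d,e},{a,c,e},{b,c,e},{b,d,e}}
  W1234={{a,e},{b,e},{c,e},{d,e},{a,c,e},{b,c,e},{b,d,e}}
C dims 4,6,4,1; δ0: rk 3, SNF 1^3; δ1: rk 3, SNF 1^3; δ2: rk 1, SNF 1^1
degree 0: 4−3−0 = 1 → Ȟ^0 ≅ Z
degree 1: 6−3−3 = 0 → Ȟ^1 ≅ 0
degree 2: 4−1−3 = 0 → Ȟ^2 ≅ 0


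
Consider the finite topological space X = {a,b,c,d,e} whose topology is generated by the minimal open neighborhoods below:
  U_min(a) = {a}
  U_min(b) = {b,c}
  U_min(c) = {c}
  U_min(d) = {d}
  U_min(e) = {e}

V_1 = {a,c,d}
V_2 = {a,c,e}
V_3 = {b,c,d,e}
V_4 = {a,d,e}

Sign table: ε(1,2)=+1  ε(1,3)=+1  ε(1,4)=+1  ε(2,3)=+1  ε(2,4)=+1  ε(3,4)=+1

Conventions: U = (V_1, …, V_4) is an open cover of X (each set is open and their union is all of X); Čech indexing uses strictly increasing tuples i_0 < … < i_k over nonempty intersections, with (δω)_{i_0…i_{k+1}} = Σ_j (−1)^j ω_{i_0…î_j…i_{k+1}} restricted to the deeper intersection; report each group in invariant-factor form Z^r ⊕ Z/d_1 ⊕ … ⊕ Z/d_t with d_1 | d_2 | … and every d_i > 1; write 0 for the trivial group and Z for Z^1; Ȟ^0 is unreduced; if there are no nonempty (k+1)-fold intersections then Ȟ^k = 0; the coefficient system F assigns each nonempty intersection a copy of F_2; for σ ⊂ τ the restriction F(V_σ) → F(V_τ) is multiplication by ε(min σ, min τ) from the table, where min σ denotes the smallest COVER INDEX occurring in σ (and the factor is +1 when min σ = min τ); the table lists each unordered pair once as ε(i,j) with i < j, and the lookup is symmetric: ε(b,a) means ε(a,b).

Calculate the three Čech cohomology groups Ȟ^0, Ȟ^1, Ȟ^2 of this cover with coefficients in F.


nonempty overlaps:
  V12={a,c} V13={c,d} V14={a,d} V23={c,e} V24={a,e} V34={d,e}
  V123={c} V124={a} V134={d} V234={e}
C dims 4,6,4; δ0: rk_F2 3; δ1: rk_F2 3
degree 0: 4−3−0 = 1 → Ȟ^0 ≅ Z/2
degree 1: 6−3−3 = 0 → Ȟ^1 ≅ 0
degree 2: 4−0−3 = 1 → Ȟ^2 ≅ Z/2

Ȟ^0 = Z/2,  Ȟ^1 = 0,  Ȟ^2 = Z/2


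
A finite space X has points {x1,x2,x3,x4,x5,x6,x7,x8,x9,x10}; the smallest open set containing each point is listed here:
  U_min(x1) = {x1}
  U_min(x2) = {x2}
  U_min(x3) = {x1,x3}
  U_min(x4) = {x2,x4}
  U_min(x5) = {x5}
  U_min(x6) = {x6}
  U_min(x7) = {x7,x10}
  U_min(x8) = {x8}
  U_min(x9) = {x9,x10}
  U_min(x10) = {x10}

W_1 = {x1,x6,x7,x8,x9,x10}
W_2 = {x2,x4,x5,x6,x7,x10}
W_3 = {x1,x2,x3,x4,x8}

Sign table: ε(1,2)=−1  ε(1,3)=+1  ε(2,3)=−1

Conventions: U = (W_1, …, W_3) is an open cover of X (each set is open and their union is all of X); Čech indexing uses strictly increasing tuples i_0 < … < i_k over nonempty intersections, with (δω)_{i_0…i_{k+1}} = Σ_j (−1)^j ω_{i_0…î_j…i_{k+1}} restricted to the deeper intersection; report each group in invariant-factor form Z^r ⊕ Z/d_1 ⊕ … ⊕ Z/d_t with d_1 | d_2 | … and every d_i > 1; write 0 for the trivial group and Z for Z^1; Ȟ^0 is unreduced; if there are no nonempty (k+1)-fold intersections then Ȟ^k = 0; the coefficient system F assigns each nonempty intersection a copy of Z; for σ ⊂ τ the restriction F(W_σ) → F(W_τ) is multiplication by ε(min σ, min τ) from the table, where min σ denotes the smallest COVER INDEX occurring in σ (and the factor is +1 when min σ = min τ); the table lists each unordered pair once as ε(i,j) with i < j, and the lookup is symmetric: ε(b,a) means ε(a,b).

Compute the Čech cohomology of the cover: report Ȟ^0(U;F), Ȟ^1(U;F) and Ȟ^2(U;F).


intersection data:
  W12={x6,x7,x10} W13={x1,x8} W23={x2,x4}
C dims 3,3; δ0: rk 2, SNF 1^2
Ȟ^0 = (3 − 2) − 0 = 1, so Ȟ^0 ≅ Z
Ȟ^1 = (3 − 0) − 2 = 1, so Ȟ^1 ≅ Z
Ȟ^2 = (0 − 0) − 0 = 0, so Ȟ^2 ≅ 0

Ȟ^0(U;F) ≅ Z,  Ȟ^1(U;F) ≅ Z,  Ȟ^2(U;F) ≅ 0


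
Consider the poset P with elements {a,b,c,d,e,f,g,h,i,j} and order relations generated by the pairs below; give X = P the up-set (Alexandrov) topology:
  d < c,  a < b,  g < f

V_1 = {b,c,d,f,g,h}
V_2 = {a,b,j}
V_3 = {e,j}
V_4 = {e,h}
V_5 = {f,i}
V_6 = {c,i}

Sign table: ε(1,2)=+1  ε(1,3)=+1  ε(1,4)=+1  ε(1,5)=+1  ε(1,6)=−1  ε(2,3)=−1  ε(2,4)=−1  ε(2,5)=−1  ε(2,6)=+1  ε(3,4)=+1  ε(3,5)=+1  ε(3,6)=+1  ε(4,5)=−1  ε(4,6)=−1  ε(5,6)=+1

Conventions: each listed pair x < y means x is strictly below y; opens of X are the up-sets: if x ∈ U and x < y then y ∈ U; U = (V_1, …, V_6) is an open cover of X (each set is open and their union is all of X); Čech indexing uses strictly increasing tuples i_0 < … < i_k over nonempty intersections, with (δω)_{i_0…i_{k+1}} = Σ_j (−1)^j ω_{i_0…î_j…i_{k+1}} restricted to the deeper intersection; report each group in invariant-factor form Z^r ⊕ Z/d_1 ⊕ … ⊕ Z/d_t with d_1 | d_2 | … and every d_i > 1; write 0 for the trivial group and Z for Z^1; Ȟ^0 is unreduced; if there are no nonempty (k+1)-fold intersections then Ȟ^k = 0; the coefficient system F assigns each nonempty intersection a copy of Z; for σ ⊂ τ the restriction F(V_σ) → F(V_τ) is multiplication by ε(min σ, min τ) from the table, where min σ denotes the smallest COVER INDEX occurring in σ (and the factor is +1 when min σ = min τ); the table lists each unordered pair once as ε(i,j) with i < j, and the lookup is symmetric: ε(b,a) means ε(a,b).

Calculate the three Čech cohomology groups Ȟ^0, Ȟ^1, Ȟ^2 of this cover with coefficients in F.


Ȟ^0(U;F) ≅ 0, Ȟ^1(U;F) ≅ Z ⊕ Z/2 and Ȟ^2(U;F) ≅ 0

nonempty overlaps:
  V12={b} V14={h} V15={f} V16={c} V23={j} V34={e} V56={i}
C dims 6,7; δ0: rk 6, SNF 1^5·2
degree 0: 6−6−0 = 0 → Ȟ^0 ≅ 0
degree 1: 7−0−6 = 1 plus torsion [2] → Ȟ^1 ≅ Z ⊕ Z/2
degree 2: 0−0−0 = 0 → Ȟ^2 ≅ 0


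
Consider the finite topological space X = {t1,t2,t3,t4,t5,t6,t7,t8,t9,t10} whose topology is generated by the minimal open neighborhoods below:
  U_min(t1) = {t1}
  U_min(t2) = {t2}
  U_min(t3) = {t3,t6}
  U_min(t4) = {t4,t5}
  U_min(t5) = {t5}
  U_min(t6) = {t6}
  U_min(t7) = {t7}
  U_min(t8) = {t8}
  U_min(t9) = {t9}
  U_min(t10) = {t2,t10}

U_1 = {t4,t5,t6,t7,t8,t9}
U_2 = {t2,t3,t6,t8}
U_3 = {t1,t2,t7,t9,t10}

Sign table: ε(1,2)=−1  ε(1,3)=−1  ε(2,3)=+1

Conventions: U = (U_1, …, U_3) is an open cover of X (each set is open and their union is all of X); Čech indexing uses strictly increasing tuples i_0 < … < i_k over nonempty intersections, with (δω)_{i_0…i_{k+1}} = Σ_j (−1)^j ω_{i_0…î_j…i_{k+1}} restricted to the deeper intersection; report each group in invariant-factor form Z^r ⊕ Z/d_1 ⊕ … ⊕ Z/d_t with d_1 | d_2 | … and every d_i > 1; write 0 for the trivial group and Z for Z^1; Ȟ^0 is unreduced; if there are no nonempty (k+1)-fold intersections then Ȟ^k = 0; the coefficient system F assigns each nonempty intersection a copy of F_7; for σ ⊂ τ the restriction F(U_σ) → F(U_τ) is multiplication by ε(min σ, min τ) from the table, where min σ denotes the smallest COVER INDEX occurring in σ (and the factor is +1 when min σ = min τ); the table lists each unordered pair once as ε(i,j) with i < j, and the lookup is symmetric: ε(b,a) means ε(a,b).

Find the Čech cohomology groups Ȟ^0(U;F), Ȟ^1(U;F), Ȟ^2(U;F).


Ȟ^0(U;F) ≅ Z/7,  Ȟ^1(U;F) ≅ Z/7,  Ȟ^2(U;F) ≅ 0

nonempty overlaps:
  U12={t6,t8} U13={t7,t9} U23={t2}
C dims 3,3; δ0: rk_F7 2
degree 0: 3−2−0 = 1 → Ȟ^0 ≅ Z/7
degree 1: 3−0−2 = 1 → Ȟ^1 ≅ Z/7
degree 2: 0−0−0 = 0 → Ȟ^2 ≅ 0


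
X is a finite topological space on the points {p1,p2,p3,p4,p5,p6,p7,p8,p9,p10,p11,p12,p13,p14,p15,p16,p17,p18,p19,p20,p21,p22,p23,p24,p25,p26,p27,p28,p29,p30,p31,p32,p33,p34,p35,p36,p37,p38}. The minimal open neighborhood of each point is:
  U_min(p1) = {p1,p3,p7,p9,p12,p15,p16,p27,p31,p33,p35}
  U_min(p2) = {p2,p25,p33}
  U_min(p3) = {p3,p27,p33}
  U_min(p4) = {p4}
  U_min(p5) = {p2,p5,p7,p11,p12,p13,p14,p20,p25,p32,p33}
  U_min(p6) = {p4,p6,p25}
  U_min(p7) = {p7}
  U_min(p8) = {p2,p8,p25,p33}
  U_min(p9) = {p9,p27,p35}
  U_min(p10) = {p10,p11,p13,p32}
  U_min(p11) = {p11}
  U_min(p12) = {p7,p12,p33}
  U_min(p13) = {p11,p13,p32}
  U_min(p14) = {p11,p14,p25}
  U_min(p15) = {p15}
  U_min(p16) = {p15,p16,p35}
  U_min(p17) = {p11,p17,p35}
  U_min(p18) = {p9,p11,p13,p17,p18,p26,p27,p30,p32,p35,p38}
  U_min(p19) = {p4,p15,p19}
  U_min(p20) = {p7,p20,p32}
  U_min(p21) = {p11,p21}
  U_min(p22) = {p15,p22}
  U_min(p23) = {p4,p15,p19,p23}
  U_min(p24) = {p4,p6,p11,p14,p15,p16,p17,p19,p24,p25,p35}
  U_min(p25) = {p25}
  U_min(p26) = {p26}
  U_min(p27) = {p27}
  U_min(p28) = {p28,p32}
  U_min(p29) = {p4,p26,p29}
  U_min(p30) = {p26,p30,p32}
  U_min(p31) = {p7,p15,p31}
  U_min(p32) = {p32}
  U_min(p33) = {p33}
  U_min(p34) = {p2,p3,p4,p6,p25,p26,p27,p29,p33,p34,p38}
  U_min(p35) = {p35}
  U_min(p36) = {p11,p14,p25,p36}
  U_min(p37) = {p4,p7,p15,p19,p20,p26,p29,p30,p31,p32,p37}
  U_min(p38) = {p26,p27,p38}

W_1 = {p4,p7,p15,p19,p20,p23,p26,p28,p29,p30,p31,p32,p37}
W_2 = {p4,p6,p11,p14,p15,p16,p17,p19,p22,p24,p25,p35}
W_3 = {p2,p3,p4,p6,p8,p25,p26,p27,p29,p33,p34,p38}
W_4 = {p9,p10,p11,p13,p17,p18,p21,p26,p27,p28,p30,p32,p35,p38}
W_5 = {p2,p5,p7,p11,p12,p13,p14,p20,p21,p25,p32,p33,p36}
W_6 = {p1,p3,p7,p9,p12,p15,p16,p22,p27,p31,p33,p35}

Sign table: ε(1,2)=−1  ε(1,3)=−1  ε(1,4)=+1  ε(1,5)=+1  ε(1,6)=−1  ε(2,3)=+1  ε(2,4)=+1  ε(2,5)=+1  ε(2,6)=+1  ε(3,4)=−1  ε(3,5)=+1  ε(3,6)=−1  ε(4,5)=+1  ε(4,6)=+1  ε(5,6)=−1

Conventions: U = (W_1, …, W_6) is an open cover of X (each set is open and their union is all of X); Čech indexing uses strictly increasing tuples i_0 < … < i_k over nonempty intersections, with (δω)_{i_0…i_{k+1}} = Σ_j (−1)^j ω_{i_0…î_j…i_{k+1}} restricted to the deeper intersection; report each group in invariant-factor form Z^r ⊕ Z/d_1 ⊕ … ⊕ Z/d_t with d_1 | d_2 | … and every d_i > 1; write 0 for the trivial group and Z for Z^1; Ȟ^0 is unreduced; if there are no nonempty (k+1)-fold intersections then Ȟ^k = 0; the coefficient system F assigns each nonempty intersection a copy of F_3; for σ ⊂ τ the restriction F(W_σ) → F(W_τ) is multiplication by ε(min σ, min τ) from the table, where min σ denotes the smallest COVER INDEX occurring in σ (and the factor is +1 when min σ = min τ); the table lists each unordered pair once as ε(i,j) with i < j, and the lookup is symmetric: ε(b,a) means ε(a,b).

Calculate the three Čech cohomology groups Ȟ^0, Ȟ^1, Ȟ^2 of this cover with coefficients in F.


intersection data:
  W12={p4,p15,p19} W13={p4,p26,p29} W14={p26,p28,p30,p32} W15={p7,p20,p32} W16={p7,p15,p31} W23={p4,p6,p25} W24={p11,p17,p35} W25={p11,p14,p25} W26={p15,p16,p22,p35} W34={p26,p27,p38} W35={p2,p25,p33} W36={p3,p27,p33} W45={p11,p13,p21,p32} W46={p9,p27,p35} W56={p7,p12,p33}
  W123={p4} W126={p15} W134={p26} W145={p32} W156={p7} W235={p25} W245={p11} W246={p35} W346={p27} W356={p33}
C dims 6,15,10; δ0: rk_F3 6; δ1: rk_F3 9
Ȟ^0 = (6 − 6) − 0 = 0, so Ȟ^0 ≅ 0
Ȟ^1 = (15 − 9) − 6 = 0, so Ȟ^1 ≅ 0
Ȟ^2 = (10 − 0) − 9 = 1, so Ȟ^2 ≅ Z/3

Ȟ^0 ≅ 0, Ȟ^1 ≅ 0, Ȟ^2 ≅ Z/3


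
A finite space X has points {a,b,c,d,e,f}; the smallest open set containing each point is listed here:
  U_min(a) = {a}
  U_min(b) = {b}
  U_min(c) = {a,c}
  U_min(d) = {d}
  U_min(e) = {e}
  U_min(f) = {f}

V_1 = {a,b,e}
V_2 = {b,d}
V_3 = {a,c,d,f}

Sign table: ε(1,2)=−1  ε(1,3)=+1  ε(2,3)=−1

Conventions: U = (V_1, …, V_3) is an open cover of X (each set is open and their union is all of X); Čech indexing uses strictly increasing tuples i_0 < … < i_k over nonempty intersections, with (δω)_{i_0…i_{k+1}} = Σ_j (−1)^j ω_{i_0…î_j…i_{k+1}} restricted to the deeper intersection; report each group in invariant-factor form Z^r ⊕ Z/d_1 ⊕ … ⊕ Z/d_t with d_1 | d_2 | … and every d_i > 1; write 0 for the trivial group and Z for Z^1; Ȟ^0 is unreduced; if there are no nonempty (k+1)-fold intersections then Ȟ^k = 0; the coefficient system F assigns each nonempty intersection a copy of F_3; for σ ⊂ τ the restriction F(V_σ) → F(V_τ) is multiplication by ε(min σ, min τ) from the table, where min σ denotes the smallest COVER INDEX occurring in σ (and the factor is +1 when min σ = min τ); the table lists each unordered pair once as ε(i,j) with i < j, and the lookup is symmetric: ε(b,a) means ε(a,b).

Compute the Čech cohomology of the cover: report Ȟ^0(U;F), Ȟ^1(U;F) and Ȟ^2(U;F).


cover nerve:
  V12={b} V13={a} V23={d}
C dims 3,3; δ0: rk_F3 2
Ȟ^0: (3−2)−0=1 ⇒ Z/3
Ȟ^1: (3−0)−2=1 ⇒ Z/3
Ȟ^2: (0−0)−0=0 ⇒ 0

Ȟ^0 ≅ Z/3,  Ȟ^1 ≅ Z/3,  Ȟ^2 ≅ 0


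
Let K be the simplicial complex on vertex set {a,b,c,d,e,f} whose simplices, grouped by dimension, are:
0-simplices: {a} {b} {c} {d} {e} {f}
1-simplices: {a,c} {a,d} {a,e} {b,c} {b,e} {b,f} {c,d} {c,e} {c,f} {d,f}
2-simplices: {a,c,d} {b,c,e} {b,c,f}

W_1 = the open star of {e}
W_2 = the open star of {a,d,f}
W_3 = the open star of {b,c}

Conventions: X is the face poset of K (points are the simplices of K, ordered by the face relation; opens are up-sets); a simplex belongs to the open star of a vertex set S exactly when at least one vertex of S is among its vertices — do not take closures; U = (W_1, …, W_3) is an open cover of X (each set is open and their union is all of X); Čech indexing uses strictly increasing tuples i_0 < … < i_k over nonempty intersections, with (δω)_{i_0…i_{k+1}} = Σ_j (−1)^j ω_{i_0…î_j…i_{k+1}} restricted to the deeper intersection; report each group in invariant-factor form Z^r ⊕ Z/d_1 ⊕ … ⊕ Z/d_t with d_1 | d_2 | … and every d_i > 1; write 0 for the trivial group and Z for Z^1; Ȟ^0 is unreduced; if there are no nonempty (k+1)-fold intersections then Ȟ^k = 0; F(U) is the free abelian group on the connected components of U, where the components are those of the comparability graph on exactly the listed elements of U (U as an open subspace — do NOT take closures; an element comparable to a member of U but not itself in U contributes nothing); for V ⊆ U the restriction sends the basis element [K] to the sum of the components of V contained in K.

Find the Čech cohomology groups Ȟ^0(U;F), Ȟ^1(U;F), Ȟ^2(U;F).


nonempty overlaps:
  W1={{e},{a,e},{b,e},{c,e},{b,c,e}} W2={{a},{d},{f},{a,c},{a,d},{a,e},{b,f},{c,d},{c,f},{d,f},{a,c,d},{b,c,f}} W3={{b},{c},{a,c},{b,c},{b,e},{b,f},{c,d},{c,e},{c,f},{a,c,d},{b,c,e},{b,c,f}}
  W12={{a,e}} W13={{b,e},{c,e},{b,c,e}} W23={{a,c},{b,f},{c,d},{c,f},{a,c,d},{b,c,f}}
components per intersection:
  W1: {{e},{a,e},{b,e},{c,e},{b,c,e}}
  W2: {{a},{d},{f},{a,c},{a,d},{a,e},{b,f},{c,d},{c,f},{d,f},{a,c,d},{b,c,f}}
  W3: {{b},{c},{a,c},{b,c},{b,e},{b,f},{c,d},{c,e},{c,f},{a,c,d},{b,c,e},{b,c,f}}
  W12: {{a,e}}
  W13: {{b,e},{c,e},{b,c,e}}
  W23: {{a,c},{c,d},{a,c,d}} {{b,f},{c,f},{b,c,f}}
C dims 3,4; δ0: rk 2, SNF 1^2
degree 0: 3−2−0 = 1 → Ȟ^0 ≅ Z
degree 1: 4−0−2 = 2 → Ȟ^1 ≅ Z^2
degree 2: 0−0−0 = 0 → Ȟ^2 ≅ 0

Ȟ^0 ≅ Z, Ȟ^1 ≅ Z^2, Ȟ^2 ≅ 0


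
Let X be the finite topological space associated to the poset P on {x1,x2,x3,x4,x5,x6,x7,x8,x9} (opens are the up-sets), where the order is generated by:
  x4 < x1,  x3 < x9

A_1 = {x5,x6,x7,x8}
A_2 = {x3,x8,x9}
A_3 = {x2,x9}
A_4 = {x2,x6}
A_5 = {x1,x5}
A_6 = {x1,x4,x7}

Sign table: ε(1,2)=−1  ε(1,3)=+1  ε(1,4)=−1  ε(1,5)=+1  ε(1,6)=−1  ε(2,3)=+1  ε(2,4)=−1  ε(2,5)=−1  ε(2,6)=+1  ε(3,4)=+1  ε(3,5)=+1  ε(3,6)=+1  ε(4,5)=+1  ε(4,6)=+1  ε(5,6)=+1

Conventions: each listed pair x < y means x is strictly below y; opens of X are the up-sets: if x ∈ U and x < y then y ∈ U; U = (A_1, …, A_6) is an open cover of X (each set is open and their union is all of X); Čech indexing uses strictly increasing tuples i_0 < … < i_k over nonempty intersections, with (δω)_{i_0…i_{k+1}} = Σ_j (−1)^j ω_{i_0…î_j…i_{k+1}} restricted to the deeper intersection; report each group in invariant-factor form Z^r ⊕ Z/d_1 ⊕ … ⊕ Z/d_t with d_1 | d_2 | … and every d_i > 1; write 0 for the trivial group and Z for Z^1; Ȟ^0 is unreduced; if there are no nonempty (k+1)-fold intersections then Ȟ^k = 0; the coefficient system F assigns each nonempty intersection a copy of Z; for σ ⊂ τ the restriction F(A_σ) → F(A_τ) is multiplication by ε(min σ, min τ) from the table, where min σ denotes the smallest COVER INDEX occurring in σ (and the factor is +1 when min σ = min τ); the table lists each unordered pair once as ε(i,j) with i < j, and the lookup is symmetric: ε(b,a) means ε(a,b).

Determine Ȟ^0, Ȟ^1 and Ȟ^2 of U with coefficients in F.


Ȟ^0 ≅ 0; Ȟ^1 ≅ Z ⊕ Z/2; Ȟ^2 ≅ 0

nonempty overlaps:
  A12={x8} A14={x6} A15={x5} A16={x7} A23={x9} A34={x2} A56={x1}
C dims 6,7; δ0: rk 6, SNF 1^5·2
degree 0: 6−6−0 = 0 → Ȟ^0 ≅ 0
degree 1: 7−0−6 = 1 plus torsion [2] → Ȟ^1 ≅ Z ⊕ Z/2
degree 2: 0−0−0 = 0 → Ȟ^2 ≅ 0


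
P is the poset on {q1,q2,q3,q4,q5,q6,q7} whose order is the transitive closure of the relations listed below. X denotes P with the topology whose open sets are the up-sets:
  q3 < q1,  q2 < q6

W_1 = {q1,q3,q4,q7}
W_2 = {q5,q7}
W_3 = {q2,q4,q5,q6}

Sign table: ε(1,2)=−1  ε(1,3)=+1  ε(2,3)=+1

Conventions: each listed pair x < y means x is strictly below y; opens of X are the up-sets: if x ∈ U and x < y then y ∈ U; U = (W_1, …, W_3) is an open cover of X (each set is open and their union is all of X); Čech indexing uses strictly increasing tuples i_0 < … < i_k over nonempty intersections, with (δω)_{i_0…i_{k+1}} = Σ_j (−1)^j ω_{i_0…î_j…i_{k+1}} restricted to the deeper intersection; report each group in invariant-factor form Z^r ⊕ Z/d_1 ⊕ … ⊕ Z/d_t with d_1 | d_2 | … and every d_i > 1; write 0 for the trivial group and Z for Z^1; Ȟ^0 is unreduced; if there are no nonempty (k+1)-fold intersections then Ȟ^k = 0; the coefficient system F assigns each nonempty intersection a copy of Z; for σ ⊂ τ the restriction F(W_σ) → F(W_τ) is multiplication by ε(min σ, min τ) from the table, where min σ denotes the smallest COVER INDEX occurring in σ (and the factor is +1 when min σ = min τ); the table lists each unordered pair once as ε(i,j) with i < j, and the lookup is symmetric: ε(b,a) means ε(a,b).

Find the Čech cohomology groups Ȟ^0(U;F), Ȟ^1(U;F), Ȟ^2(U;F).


cover nerve:
  W12={q7} W13={q4} W23={q5}
C dims 3,3; δ0: rk 3, SNF 1^2·2
Ȟ^0: (3−3)−0=0 ⇒ 0
Ȟ^1: (3−0)−3=0 plus torsion [2] ⇒ Z/2
Ȟ^2: (0−0)−0=0 ⇒ 0

Ȟ^0 = 0; Ȟ^1 = Z/2; Ȟ^2 = 0


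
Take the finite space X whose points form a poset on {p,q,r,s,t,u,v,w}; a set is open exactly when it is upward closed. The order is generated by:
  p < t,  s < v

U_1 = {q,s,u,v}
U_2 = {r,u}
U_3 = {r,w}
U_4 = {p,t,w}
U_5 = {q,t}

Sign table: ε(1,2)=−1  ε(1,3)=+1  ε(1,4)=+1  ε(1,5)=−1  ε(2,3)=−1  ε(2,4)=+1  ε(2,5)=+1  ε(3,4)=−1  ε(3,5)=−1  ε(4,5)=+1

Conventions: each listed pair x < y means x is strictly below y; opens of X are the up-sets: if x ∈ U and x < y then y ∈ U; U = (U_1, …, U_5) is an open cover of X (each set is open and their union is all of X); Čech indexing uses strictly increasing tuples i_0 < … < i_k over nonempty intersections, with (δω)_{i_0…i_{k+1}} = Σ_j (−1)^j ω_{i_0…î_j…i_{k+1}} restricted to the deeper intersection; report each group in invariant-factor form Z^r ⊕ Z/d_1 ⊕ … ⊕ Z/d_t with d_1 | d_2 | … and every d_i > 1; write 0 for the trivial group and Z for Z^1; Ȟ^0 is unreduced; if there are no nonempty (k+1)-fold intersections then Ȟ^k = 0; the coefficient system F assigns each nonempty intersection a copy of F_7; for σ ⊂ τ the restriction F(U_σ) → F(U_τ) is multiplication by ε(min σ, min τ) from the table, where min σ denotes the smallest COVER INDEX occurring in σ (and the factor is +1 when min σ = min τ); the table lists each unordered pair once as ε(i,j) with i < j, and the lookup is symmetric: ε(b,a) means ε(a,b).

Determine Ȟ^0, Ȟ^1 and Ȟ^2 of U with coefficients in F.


Ȟ^0 ≅ Z/7; Ȟ^1 ≅ Z/7; Ȟ^2 ≅ 0

cover nerve:
  U12={u} U15={q} U23={r} U34={w} U45={t}
C dims 5,5; δ0: rk_F7 4
Ȟ^0: (5−4)−0=1 ⇒ Z/7
Ȟ^1: (5−0)−4=1 ⇒ Z/7
Ȟ^2: (0−0)−0=0 ⇒ 0


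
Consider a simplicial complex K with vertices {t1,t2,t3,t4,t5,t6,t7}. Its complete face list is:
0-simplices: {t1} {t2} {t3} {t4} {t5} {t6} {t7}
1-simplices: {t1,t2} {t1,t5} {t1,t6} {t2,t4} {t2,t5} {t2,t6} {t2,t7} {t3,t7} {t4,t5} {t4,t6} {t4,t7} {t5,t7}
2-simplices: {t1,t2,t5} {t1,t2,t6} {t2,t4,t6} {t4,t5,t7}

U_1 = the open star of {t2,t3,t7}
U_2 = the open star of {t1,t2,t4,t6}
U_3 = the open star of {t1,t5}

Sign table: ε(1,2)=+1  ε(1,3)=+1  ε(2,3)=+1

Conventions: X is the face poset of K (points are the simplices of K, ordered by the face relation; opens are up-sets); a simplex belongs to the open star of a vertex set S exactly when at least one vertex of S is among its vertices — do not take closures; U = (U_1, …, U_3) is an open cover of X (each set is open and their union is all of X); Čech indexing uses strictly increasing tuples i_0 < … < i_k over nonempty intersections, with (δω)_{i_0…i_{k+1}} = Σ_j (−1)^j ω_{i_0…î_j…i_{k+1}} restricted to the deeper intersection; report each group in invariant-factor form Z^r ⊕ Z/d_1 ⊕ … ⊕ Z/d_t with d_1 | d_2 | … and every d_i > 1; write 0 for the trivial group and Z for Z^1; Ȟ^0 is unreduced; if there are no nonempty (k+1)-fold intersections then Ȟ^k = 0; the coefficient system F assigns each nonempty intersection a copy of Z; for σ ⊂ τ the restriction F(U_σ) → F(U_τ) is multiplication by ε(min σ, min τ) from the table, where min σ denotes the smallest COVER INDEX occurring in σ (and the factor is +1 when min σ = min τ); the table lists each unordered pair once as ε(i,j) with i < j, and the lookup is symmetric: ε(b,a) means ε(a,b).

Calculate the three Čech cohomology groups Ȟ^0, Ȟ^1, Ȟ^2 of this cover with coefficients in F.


Ȟ^0 = Z, Ȟ^1 = 0, Ȟ^2 = 0

nerve simplices:
  U1={{t2},{t3},{t7},{t1,t2},{t2,t4},{t2,t5},{t2,t6},{t2,t7},{t3,t7},{t4,t7},{t5,t7},{t1,t2,t5},{t1,t2,t6},{t2,t4,t6},{t4,t5,t7}} U2={{t1},{t2},{t4},{t6},{t1,t2},{t1,t5},{t1,t6},{t2,t4},{t2,t5},{t2,t6},{t2,t7},{t4,t5},{t4,t6},{t4,t7},{t1,t2,t5},{t1,t2,t6},{t2,t4,t6},{t4,t5,t7}} U3={{t1},{t5},{t1,t2},{t1,t5},{t1,t6},{t2,t5},{t4,t5},{t5,t7},{t1,t2,t5},{t1,t2,t6},{t4,t5,t7}}
  U12={{t2},{t1,t2},{t2,t4},{t2,t5},{t2,t6},{t2,t7},{t4,t7},{t1,t2,t5},{t1,t2,t6},{t2,t4,t6},{t4,t5,t7}} U13={{t1,t2},{t2,t5},{t5,t7},{t1,t2,t5},{t1,t2,t6},{t4,t5,t7}} U23={{t1},{t1,t2},{t1,t5},{t1,t6},{t2,t5},{t4,t5},{t1,t2,t5},{t1,t2,t6},{t4,t5,t7}}
  U123={{t1,t2},{t2,t5},{t1,t2,t5},{t1,t2,t6},{t4,t5,t7}}
C dims 3,3,1; δ0: rk 2, SNF 1^2; δ1: rk 1, SNF 1^1
degree 0: 3−2−0 = 1 → Ȟ^0 ≅ Z
degree 1: 3−1−2 = 0 → Ȟ^1 ≅ 0
degree 2: 1−0−1 = 0 → Ȟ^2 ≅ 0


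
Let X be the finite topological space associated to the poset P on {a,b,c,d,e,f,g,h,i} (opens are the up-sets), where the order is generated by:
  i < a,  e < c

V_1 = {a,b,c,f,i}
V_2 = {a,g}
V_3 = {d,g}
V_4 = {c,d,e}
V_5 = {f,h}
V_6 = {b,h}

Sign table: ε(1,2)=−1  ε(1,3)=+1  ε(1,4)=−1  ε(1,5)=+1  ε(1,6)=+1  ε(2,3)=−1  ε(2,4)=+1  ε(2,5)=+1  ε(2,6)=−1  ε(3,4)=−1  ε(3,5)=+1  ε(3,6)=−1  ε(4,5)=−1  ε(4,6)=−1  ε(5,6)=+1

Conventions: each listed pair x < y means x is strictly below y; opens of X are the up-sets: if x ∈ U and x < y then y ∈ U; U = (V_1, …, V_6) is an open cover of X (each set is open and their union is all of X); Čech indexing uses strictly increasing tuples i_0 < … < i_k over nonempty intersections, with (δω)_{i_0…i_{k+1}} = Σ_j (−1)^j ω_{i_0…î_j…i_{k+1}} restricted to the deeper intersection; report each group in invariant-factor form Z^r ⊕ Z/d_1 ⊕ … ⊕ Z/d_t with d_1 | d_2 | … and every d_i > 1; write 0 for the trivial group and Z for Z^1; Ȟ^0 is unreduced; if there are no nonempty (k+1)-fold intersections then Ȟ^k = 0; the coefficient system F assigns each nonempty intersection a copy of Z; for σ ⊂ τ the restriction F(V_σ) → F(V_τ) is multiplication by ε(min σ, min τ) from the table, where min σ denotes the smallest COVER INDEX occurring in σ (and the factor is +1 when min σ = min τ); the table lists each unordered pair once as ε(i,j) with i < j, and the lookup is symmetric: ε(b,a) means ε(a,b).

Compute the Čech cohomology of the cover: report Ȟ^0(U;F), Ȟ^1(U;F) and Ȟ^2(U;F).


Ȟ^0 = Z,  Ȟ^1 = Z^2,  Ȟ^2 = 0

cover nerve:
  V12={a} V14={c} V15={f} V16={b} V23={g} V34={d} V56={h}
C dims 6,7; δ0: rk 5, SNF 1^5
Ȟ^0: (6−5)−0=1 ⇒ Z
Ȟ^1: (7−0)−5=2 ⇒ Z^2
Ȟ^2: (0−0)−0=0 ⇒ 0


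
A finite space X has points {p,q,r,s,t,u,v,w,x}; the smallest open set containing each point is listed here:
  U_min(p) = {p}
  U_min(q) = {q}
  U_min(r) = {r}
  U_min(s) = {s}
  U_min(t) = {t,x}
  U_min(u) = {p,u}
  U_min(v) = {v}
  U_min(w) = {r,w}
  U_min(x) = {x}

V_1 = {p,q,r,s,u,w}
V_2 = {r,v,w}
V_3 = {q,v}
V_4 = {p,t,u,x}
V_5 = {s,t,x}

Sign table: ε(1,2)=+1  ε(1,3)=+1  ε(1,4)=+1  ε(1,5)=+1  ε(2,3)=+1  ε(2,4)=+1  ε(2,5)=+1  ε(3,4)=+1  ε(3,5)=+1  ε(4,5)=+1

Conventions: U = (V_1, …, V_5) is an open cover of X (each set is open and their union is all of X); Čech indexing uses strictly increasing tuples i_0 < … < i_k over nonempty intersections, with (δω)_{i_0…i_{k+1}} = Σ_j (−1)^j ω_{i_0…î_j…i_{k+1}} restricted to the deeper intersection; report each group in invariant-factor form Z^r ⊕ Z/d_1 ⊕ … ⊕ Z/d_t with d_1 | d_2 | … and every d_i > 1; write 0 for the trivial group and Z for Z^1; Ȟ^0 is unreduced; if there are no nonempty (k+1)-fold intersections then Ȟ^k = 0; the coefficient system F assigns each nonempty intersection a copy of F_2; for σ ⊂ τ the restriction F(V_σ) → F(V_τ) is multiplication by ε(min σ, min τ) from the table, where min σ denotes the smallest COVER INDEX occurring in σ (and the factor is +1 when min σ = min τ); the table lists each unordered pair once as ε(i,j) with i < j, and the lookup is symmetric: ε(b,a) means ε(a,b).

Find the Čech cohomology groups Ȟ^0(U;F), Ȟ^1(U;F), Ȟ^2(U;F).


nonempty overlaps:
  V12={r,w} V13={q} V14={p,u} V15={s} V23={v} V45={t,x}
C dims 5,6; δ0: rk_F2 4
degree 0: 5−4−0 = 1 → Ȟ^0 ≅ Z/2
degree 1: 6−0−4 = 2 → Ȟ^1 ≅ Z/2 ⊕ Z/2
degree 2: 0−0−0 = 0 → Ȟ^2 ≅ 0

Ȟ^0(U;F) ≅ Z/2, Ȟ^1(U;F) ≅ Z/2 ⊕ Z/2 and Ȟ^2(U;F) ≅ 0


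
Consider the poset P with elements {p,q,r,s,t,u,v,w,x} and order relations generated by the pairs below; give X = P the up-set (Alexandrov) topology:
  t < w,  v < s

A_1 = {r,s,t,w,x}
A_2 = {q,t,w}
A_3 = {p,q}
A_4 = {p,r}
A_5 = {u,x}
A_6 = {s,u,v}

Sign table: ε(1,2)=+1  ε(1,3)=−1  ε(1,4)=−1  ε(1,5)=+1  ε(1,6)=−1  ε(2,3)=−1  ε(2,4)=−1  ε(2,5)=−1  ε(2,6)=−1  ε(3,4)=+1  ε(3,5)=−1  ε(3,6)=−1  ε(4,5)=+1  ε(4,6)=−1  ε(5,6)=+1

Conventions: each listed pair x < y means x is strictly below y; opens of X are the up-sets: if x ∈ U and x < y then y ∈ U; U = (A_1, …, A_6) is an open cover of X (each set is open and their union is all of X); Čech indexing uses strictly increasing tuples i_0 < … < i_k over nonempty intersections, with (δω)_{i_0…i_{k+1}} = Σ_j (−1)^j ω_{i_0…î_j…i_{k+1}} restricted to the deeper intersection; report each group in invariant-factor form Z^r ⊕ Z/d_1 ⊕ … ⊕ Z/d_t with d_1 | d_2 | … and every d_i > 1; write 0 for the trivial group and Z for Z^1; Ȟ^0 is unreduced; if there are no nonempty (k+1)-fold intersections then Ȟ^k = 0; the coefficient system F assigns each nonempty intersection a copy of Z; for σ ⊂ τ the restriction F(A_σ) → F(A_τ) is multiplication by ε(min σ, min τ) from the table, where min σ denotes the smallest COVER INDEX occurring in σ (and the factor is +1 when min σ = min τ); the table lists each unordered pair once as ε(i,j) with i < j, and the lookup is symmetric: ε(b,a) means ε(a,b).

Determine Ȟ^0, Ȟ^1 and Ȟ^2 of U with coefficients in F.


nonempty intersections:
  A12={t,w} A14={r} A15={x} A16={s} A23={q} A34={p} A56={u}
C dims 6,7; δ0: rk 6, SNF 1^5·2
Ȟ^0: (6−6)−0=0 ⇒ 0
Ȟ^1: (7−0)−6=1 plus torsion [2] ⇒ Z ⊕ Z/2
Ȟ^2: (0−0)−0=0 ⇒ 0

Ȟ^0 = 0, Ȟ^1 = Z ⊕ Z/2 and Ȟ^2 = 0


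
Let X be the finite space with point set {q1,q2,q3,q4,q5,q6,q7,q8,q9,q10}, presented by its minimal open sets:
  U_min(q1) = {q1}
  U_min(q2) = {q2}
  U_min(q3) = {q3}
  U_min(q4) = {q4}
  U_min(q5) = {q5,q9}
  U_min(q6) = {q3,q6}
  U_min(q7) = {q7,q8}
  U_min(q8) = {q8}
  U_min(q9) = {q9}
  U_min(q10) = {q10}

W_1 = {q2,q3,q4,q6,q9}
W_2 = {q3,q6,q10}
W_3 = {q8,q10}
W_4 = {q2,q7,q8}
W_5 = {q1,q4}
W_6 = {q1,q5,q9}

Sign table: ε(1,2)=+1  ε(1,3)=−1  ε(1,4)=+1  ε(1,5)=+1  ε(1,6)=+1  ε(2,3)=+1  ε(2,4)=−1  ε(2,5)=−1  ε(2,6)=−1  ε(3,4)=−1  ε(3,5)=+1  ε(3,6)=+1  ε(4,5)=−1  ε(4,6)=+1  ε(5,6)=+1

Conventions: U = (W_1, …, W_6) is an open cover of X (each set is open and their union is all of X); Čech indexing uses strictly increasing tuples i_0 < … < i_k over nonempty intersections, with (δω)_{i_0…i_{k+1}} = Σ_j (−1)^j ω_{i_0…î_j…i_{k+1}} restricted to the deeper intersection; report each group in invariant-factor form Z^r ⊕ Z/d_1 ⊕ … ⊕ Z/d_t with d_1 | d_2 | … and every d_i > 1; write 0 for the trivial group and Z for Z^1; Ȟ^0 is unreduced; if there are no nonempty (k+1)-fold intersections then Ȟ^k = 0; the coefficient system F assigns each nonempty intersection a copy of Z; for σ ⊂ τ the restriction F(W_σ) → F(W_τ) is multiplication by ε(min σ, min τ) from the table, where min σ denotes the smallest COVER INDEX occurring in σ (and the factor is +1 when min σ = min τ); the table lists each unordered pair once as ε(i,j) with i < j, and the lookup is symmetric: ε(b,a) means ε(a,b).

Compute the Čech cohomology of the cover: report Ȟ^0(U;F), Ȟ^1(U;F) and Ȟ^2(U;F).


Ȟ^0(U;F) ≅ 0,  Ȟ^1(U;F) ≅ Z ⊕ Z/2,  Ȟ^2(U;F) ≅ 0

intersection data:
  W12={q3,q6} W14={q2} W15={q4} W16={q9} W23={q10} W34={q8} W56={q1}
C dims 6,7; δ0: rk 6, SNF 1^5·2
Ȟ^0 = (6 − 6) − 0 = 0, so Ȟ^0 ≅ 0
Ȟ^1 = (7 − 0) − 6 = 1 plus torsion [2], so Ȟ^1 ≅ Z ⊕ Z/2
Ȟ^2 = (0 − 0) − 0 = 0, so Ȟ^2 ≅ 0


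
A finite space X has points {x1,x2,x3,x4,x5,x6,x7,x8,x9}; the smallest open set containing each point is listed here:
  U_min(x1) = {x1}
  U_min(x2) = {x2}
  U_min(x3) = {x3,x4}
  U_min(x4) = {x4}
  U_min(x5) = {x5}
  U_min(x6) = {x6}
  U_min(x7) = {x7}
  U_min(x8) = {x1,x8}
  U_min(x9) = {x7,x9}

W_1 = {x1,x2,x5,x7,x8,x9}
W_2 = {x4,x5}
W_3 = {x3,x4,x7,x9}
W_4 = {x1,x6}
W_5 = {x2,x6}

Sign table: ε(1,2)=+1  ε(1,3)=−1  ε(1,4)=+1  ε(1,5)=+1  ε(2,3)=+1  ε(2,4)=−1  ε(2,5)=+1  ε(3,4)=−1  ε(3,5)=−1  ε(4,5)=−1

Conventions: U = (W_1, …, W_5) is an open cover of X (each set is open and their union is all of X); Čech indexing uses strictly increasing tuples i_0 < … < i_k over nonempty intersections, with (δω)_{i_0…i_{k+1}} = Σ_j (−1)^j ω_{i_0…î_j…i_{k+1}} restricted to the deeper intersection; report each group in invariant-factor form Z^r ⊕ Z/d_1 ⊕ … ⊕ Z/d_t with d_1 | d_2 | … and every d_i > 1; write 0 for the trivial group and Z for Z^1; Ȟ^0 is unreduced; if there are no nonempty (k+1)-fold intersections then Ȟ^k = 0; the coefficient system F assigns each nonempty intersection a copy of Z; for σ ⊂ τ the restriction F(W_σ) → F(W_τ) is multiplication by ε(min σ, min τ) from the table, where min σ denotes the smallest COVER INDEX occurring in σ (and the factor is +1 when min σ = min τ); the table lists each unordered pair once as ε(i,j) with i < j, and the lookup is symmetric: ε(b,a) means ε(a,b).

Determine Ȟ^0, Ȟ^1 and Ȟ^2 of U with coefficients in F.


Ȟ^0 = 0,  Ȟ^1 = Z ⊕ Z/2,  Ȟ^2 = 0

cover nerve:
  W12={x5} W13={x7,x9} W14={x1} W15={x2} W23={x4} W45={x6}
C dims 5,6; δ0: rk 5, SNF 1^4·2
Ȟ^0: (5−5)−0=0 ⇒ 0
Ȟ^1: (6−0)−5=1 plus torsion [2] ⇒ Z ⊕ Z/2
Ȟ^2: (0−0)−0=0 ⇒ 0


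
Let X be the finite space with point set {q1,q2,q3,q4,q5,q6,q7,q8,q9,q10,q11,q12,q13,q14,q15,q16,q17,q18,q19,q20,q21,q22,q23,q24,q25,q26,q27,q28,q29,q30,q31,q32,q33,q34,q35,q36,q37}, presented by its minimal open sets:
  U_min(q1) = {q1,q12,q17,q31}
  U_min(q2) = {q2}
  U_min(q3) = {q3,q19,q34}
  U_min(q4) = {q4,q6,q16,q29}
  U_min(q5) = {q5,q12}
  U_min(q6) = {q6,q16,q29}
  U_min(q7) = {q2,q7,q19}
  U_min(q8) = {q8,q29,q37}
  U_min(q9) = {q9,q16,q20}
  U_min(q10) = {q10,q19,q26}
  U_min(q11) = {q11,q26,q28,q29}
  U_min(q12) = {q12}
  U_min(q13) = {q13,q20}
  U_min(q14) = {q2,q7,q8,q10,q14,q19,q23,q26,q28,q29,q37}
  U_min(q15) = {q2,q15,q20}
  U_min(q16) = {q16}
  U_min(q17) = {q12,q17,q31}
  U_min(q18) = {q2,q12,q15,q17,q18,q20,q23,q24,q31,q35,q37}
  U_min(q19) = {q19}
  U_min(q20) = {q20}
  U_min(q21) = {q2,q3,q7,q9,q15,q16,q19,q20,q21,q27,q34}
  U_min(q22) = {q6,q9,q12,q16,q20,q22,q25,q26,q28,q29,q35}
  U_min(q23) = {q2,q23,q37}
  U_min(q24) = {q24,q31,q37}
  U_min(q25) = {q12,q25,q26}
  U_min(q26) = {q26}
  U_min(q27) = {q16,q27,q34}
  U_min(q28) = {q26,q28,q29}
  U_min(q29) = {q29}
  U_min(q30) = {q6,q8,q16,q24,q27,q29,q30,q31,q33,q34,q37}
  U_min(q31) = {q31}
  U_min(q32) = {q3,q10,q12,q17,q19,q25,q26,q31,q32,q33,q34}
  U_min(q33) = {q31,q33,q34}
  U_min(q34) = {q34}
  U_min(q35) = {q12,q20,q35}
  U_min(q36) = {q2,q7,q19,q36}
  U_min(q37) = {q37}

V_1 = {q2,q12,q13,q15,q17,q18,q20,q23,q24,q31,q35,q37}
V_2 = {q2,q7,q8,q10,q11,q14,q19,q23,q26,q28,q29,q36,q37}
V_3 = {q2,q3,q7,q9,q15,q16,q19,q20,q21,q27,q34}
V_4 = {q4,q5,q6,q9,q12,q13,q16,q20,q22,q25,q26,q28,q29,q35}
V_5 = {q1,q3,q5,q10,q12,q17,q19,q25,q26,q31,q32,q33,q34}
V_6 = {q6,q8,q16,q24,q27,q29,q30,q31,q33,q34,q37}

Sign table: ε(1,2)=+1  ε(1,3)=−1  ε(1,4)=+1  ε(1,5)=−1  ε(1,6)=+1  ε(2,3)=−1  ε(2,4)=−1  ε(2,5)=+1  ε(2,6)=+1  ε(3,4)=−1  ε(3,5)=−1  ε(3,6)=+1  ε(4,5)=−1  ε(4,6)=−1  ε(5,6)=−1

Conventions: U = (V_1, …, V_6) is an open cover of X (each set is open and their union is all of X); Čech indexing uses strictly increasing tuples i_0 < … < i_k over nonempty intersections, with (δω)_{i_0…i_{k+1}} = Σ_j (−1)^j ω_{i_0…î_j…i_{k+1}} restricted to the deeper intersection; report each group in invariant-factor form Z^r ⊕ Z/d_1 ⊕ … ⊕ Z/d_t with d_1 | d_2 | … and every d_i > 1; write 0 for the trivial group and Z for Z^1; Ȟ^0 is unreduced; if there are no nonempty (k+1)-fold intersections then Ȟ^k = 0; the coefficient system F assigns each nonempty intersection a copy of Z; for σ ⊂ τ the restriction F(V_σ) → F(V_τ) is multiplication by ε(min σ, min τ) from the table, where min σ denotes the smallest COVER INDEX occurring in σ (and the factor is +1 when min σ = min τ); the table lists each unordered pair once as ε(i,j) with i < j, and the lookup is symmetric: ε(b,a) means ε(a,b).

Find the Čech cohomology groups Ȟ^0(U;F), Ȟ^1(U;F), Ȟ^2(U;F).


intersection data:
  V12={q2,q23,q37} V13={q2,q15,q20} V14={q12,q13,q20,q35} V15={q12,q17,q31} V16={q24,q31,q37} V23={q2,q7,q19} V24={q26,q28,q29} V25={q10,q19,q26} V26={q8,q29,q37} V34={q9,q16,q20} V35={q3,q19,q34} V36={q16,q27,q34} V45={q5,q12,q25,q26} V46={q6,q16,q29} V56={q31,q33,q34}
  V123={q2} V126={q37} V134={q20} V145={q12} V156={q31} V235={q19} V245={q26} V246={q29} V346={q16} V356={q34}
C dims 6,15,10; δ0: rk 6, SNF 1^5·2; δ1: rk 9, SNF 1^9
Ȟ^0 = (6 − 6) − 0 = 0, so Ȟ^0 ≅ 0
Ȟ^1 = (15 − 9) − 6 = 0 plus torsion [2], so Ȟ^1 ≅ Z/2
Ȟ^2 = (10 − 0) − 9 = 1, so Ȟ^2 ≅ Z

Ȟ^0 = 0,  Ȟ^1 = Z/2,  Ȟ^2 = Z


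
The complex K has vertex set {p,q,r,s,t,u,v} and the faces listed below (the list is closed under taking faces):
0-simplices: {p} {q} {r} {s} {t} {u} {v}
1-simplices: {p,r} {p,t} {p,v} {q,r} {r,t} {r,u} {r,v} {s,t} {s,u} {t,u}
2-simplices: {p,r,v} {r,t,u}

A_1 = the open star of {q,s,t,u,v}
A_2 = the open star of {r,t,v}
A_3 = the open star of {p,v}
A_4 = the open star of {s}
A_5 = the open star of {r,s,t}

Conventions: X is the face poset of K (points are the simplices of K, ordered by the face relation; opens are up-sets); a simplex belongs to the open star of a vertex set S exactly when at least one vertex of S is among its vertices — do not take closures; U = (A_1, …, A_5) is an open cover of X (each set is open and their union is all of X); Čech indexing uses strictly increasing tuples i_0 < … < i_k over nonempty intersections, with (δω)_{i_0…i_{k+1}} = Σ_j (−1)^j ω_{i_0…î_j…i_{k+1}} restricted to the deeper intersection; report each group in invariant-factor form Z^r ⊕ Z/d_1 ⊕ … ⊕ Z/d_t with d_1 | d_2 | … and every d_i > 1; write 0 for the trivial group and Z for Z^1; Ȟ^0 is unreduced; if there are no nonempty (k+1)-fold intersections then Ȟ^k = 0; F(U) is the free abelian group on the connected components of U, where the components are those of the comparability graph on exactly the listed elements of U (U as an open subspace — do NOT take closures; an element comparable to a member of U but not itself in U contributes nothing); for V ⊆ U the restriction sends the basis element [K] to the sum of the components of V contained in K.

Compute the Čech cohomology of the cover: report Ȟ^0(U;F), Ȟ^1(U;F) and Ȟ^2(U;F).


Ȟ^0 = Z, Ȟ^1 = Z, Ȟ^2 = 0

nerve of the cover:
  A1={{q},{s},{t},{u},{v},{p,t},{p,v},{q,r},{r,t},{r,u},{r,v},{s,t},{s,u},{t,u},{p,r,v},{r,t,u}} A2={{r},{t},{v},{p,r},{p,t},{p,v},{q,r},{r,t},{r,u},{r,v},{s,t},{t,u},{p,r,v},{r,t,u}} A3={{p},{v},{p,r},{p,t},{p,v},{r,v},{p,r,v}} A4={{s},{s,t},{s,u}} A5={{r},{s},{t},{p,r},{p,t},{q,r},{r,t},{r,u},{r,v},{s,t},{s,u},{t,u},{p,r,v},{r,t,u}}
  A12={{t},{v},{p,t},{p,v},{q,r},{r,t},{r,u},{r,v},{s,t},{t,u},{p,r,v},{r,t,u}} A13={{v},{p,t},{p,v},{r,v},{p,r,v}} A14={{s},{s,t},{s,u}} A15={{s},{t},{p,t},{q,r},{r,t},{r,u},{r,v},{s,t},{s,u},{t,u},{p,r,v},{r,t,u}} A23={{v},{p,r},{p,t},{p,v},{r,v},{p,r,v}} A24={{s,t}} A25={{r},{t},{p,r},{p,t},{q,r},{r,t},{r,u},{r,v},{s,t},{t,u},{p,r,v},{r,t,u}} A35={{p,r},{p,t},{r,v},{p,r,v}} A45={{s},{s,t},{s,u}}
  A123={{v},{p,t},{p,v},{r,v},{p,r,v}} A124={{s,t}} A125={{t},{p,t},{q,r},{r,t},{r,u},{r,v},{s,t},{t,u},{p,r,v},{r,t,u}} A135={{p,t},{r,v},{p,r,v}} A145={{s},{s,t},{s,u}} A235={{p,r},{p,t},{r,v},{p,r,v}} A245={{s,t}}
  A1235={{p,t},{r,v},{p,r,v}} A1245={{s,t}}
components per intersection:
  A1: {{q},{q,r}} {{s},{t},{u},{p,t},{r,t},{r,u},{s,t},{s,u},{t,u},{r,t,u}} {{v},{p,v},{r,v},{p,r,v}}
  A2: {{r},{t},{v},{p,r},{p,t},{p,v},{q,r},{r,t},{r,u},{r,v},{s,t},{t,u},{p,r,v},{r,t,u}}
  A3: {{p},{v},{p,r},{p,t},{p,v},{r,v},{p,r,v}}
  A4: {{s},{s,t},{s,u}}
  A5: {{r},{s},{t},{p,r},{p,t},{q,r},{r,t},{r,u},{r,v},{s,t},{s,u},{t,u},{p,r,v},{r,t,u}}
  A12: {{t},{p,t},{r,t},{r,u},{s,t},{t,u},{r,t,u}} {{v},{p,v},{r,v},{p,r,v}} {{q,r}}
  A13: {{v},{p,v},{r,v},{p,r,v}} {{p,t}}
  A14: {{s},{s,t},{s,u}}
  A15: {{s},{t},{p,t},{r,t},{r,u},{s,t},{s,u},{t,u},{r,t,u}} {{q,r}} {{r,v},{p,r,v}}
  A23: {{v},{p,r},{p,v},{r,v},{p,r,v}} {{p,t}}
  A24: {{s,t}}
  A25: {{r},{t},{p,r},{p,t},{q,r},{r,t},{r,u},{r,v},{s,t},{t,u},{p,r,v},{r,t,u}}
  A35: {{p,r},{r,v},{p,r,v}} {{p,t}}
  A45: {{s},{s,t},{s,u}}
  A123: {{v},{p,v},{r,v},{p,r,v}} {{p,t}}
  A124: {{s,t}}
  A125: {{t},{p,t},{r,t},{r,u},{s,t},{t,u},{r,t,u}} {{q,r}} {{r,v},{p,r,v}}
  A135: {{p,t}} {{r,v},{p,r,v}}
  A145: {{s},{s,t},{s,u}}
  A235: {{p,r},{r,v},{p,r,v}} {{p,t}}
  A245: {{s,t}}
  A1235: {{p,t}} {{r,v},{p,r,v}}
  A1245: {{s,t}}
C dims 7,16,12,3; δ0: rk 6, SNF 1^6; δ1: rk 9, SNF 1^9; δ2: rk 3, SNF 1^3
Ȟ^0 = (7 − 6) − 0 = 1, so Ȟ^0 ≅ Z
Ȟ^1 = (16 − 9) − 6 = 1, so Ȟ^1 ≅ Z
Ȟ^2 = (12 − 3) − 9 = 0, so Ȟ^2 ≅ 0
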